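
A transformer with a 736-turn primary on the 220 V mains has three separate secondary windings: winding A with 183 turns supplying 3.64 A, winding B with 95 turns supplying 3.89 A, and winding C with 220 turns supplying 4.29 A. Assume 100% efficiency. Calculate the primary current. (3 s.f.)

I_p ≈ 2.69 A

V_A = 220 × 183/736 = 54.701 V; V_B = 220 × 95/736 = 28.397 V; V_C = 220 × 220/736 = 65.761 V.
P_out = V_A I_A + V_B I_B + V_C I_C = 54.701×3.64 + 28.397×3.89 + 65.761×4.29 = 199.11 + 110.46 + 282.11 = 591.69 W.
Ideal ⇒ P_in = P_out, so I_p = P_out/V_p = 591.69/220 = 2.69 A.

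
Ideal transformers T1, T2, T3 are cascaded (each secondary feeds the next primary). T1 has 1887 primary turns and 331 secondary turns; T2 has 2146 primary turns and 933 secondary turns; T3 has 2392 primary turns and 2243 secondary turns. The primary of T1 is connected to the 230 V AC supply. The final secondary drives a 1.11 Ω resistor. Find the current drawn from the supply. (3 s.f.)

Secondary of T1: V = 230.00 × 331/1887 = 40.344 V.
Secondary of T2: V = 40.344 × 933/2146 = 17.540 V.
Secondary of T3: V = 17.540 × 2243/2392 = 16.448 V.
I_load = 16.448/1.11 = 14.818 A, so P_out = 16.448 × 14.818 = 243.72 W.
All ideal ⇒ P_in = P_out, so I_supply = 243.72/230 = 1.06 A.

I_supply ≈ 1.06 A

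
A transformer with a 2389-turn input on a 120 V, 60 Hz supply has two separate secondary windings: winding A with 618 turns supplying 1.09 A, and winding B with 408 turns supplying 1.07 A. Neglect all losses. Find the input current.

I_in ≈ 0.465 A

V_A = 120 × 618/2389 = 31.042 V; V_B = 120 × 408/2389 = 20.494 V.
P_out = V_A I_A + V_B I_B = 31.042×1.09 + 20.494×1.07 = 33.836 + 21.929 = 55.765 W.
Ideal ⇒ P_in = P_out, so I_in = P_out/V_in = 55.765/120 = 0.465 A.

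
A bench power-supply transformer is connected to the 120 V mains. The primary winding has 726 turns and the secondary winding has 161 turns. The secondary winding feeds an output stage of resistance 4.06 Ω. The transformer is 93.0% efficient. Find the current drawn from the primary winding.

I_p ≈ 1.56 A

V_s = 120 × 161/726 = 26.612 V.
I_s = V_s/R = 26.612/4.06 = 6.5546 A.
P_out = V_s I_s = 26.612 × 6.5546 = 174.43 W.
P_in = P_out/η = 174.43/0.930 = 187.56 W.
I_p = P_in/V_p = 187.56/120 = 1.56 A.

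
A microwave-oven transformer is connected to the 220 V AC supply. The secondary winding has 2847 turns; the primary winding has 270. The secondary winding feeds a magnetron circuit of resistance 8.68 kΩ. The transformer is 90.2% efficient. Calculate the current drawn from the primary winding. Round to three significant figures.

V_s = 220 × 2847/270 = 2319.8 V.
I_s = V_s/R = 2319.8/8680 = 0.26726 A.
P_out = V_s I_s = 2319.8 × 0.26726 = 619.97 W.
P_in = P_out/η = 619.97/0.902 = 687.33 W.
I_p = P_in/V_p = 687.33/220 = 3.12 A.

I_p ≈ 3.12 A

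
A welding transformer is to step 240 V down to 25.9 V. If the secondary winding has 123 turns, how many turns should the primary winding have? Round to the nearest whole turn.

N_p/N_s = V_p/V_s, so N_p = 123 × 240/25.9 = 1139.8 ≈ 1140 turns.

N_p = 1140 turns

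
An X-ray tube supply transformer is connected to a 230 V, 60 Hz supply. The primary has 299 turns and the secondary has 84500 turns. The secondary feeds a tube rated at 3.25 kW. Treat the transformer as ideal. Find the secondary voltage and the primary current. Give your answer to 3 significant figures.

V_s = V_p × N_s/N_p = 230 × 84500/299 = 65000 V.
I_s = P/V_s = 3250/65000 = 0.050000 A.
I_p = I_s × N_s/N_p = 0.050000 × 84500/299 = 14.1 A.

V_s ≈ 65000 V, I_p ≈ 14.1 A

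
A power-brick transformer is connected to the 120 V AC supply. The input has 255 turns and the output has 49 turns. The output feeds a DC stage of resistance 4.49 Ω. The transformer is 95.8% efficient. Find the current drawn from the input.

V_out = 120 × 49/255 = 23.059 V.
I_out = V_out/R = 23.059/4.49 = 5.1356 A.
P_out = V_out I_out = 23.059 × 5.1356 = 118.42 W.
P_in = P_out/η = 118.42/0.958 = 123.61 W.
I_in = P_in/V_in = 123.61/120 = 1.03 A.

I_in ≈ 1.03 A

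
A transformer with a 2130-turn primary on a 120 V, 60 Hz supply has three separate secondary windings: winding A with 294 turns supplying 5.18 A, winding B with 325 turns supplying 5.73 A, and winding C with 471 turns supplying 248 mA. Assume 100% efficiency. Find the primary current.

I_p ≈ 1.64 A

V_A = 120 × 294/2130 = 16.563 V; V_B = 120 × 325/2130 = 18.310 V; V_C = 120 × 471/2130 = 26.535 V.
P_out = V_A I_A + V_B I_B + V_C I_C = 16.563×5.18 + 18.310×5.73 + 26.535×0.248 = 85.798 + 104.92 + 6.5807 = 197.29 W.
Ideal ⇒ P_in = P_out, so I_p = P_out/V_p = 197.29/120 = 1.64 A.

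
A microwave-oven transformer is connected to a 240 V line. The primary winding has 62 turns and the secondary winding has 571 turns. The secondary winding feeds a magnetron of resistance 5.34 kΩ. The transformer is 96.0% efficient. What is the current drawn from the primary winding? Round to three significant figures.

V_s = 240 × 571/62 = 2210.3 V.
I_s = V_s/R = 2210.3/5340 = 0.41392 A.
P_out = V_s I_s = 2210.3 × 0.41392 = 914.89 W.
P_in = P_out/η = 914.89/0.960 = 953.01 W.
I_p = P_in/V_p = 953.01/240 = 3.97 A.

I_p ≈ 3.97 A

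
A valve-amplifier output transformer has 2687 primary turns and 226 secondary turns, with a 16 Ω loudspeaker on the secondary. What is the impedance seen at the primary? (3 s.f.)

Z_p = (N_p/N_s)² × Z_s = (2687/226)² × 16 = 2260 Ω.

Z_p ≈ 2260 Ω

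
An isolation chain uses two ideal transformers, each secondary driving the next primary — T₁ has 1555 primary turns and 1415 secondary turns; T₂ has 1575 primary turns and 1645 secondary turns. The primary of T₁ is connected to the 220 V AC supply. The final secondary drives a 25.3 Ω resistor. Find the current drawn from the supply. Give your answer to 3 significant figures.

I_supply ≈ 7.85 A

After T₁: V = 220.00 × 1415/1555 = 200.19 V.
After T₂: V = 200.19 × 1645/1575 = 209.09 V.
I_load = 209.09/25.3 = 8.2644 A, so P_out = 209.09 × 8.2644 = 1728.0 W.
All ideal ⇒ P_in = P_out, so I_supply = 1728.0/220 = 7.85 A.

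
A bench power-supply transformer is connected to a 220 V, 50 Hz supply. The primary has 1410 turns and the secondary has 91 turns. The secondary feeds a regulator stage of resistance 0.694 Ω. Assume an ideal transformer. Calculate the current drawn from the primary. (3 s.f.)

V_s = V_p × N_s/N_p = 220 × 91/1410 = 14.199 V.
I_s = V_s/R = 14.199/0.694 = 20.459 A.
For an ideal transformer I_p N_p = I_s N_s, so I_p = 20.459 × 91/1410 = 1.32 A.

I_p ≈ 1.32 A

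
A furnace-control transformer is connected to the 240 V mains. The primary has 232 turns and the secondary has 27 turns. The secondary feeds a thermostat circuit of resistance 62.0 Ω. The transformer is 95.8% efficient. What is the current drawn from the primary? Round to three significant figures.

V_s = 240 × 27/232 = 27.931 V.
I_s = V_s/R = 27.931/62.0 = 0.45050 A.
P_out = V_s I_s = 27.931 × 0.45050 = 12.583 W.
P_in = P_out/η = 12.583/0.958 = 13.135 W.
I_p = P_in/V_p = 13.135/240 = 0.0547 A.

I_p ≈ 0.0547 A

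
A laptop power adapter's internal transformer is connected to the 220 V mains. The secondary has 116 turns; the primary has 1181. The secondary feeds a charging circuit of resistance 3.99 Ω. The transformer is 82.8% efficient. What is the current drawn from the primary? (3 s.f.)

V_s = 220 × 116/1181 = 21.609 V.
I_s = V_s/R = 21.609/3.99 = 5.4157 A.
P_out = V_s I_s = 21.609 × 5.4157 = 117.03 W.
P_in = P_out/η = 117.03/0.828 = 141.34 W.
I_p = P_in/V_p = 141.34/220 = 0.642 A.

I_p ≈ 0.642 A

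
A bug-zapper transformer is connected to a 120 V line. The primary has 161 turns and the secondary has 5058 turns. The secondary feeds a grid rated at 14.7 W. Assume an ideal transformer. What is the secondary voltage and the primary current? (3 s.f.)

V_s ≈ 3770 V, I_p ≈ 0.122 A

V_s = V_p × N_s/N_p = 120 × 5058/161 = 3769.9 V.
I_s = P/V_s = 14.7/3769.9 = 0.0038993 A.
I_p = I_s × N_s/N_p = 0.0038993 × 5058/161 = 0.122 A.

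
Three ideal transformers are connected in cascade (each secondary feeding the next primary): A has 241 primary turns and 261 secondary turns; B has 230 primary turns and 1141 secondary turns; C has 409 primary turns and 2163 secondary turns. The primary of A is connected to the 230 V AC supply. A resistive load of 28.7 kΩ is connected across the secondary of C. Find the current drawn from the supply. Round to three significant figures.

I_supply ≈ 6.47 A

Secondary of A: V = 230.00 × 261/241 = 249.09 V.
Secondary of B: V = 249.09 × 1141/230 = 1235.7 V.
Secondary of C: V = 1235.7 × 2163/409 = 6535.0 V.
I_load = 6535.0/28700 = 0.22770 A, so P_out = 6535.0 × 0.22770 = 1488.0 W.
All ideal ⇒ P_in = P_out, so I_supply = 1488.0/230 = 6.47 A.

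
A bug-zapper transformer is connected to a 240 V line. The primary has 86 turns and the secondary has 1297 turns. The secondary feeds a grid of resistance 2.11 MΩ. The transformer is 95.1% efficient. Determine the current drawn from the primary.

I_p ≈ 0.0272 A

V_s = 240 × 1297/86 = 3619.5 V.
I_s = V_s/R = 3619.5/(2.11×10^6) = 0.0017154 A.
P_out = V_s I_s = 3619.5 × 0.0017154 = 6.2090 W.
P_in = P_out/η = 6.2090/0.951 = 6.5289 W.
I_p = P_in/V_p = 6.5289/240 = 0.0272 A.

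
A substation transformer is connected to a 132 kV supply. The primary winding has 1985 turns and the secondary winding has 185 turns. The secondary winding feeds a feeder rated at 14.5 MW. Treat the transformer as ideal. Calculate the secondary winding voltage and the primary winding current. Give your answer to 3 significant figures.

V_s ≈ 12300 V, I_p ≈ 110 A

V_s = V_p × N_s/N_p = 132000 × 185/1985 = 12302 V.
I_s = P/V_s = 1.45×10^7/12302 = 1178.6 A.
I_p = I_s × N_s/N_p = 1178.6 × 185/1985 = 110 A.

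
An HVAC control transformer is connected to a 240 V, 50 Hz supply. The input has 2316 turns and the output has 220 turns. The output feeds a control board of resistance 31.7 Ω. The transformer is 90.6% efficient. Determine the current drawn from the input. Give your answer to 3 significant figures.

I_in ≈ 0.0754 A

V_out = 240 × 220/2316 = 22.798 V.
I_out = V_out/R = 22.798/31.7 = 0.71918 A.
P_out = V_out I_out = 22.798 × 0.71918 = 16.396 W.
P_in = P_out/η = 16.396/0.906 = 18.097 W.
I_in = P_in/V_in = 18.097/240 = 0.0754 A.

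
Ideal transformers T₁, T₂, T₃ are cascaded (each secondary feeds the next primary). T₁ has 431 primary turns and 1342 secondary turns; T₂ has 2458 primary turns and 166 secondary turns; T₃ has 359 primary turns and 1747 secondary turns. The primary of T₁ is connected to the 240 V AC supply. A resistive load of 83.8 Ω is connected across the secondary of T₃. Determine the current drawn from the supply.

I_supply ≈ 3.00 A

After T₁: V = 240.00 × 1342/431 = 747.29 V.
After T₂: V = 747.29 × 166/2458 = 50.468 V.
After T₃: V = 50.468 × 1747/359 = 245.59 V.
I_load = 245.59/83.8 = 2.9307 A, so P_out = 245.59 × 2.9307 = 719.74 W.
All ideal ⇒ P_in = P_out, so I_supply = 719.74/240 = 3.00 A.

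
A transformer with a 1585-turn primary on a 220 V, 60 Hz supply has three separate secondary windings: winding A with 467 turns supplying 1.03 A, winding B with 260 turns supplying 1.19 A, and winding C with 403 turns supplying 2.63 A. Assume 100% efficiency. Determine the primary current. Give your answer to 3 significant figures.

I_p ≈ 1.17 A

V_A = 220 × 467/1585 = 64.820 V; V_B = 220 × 260/1585 = 36.088 V; V_C = 220 × 403/1585 = 55.937 V.
P_out = V_A I_A + V_B I_B + V_C I_C = 64.820×1.03 + 36.088×1.19 + 55.937×2.63 = 66.765 + 42.945 + 147.11 = 256.82 W.
Ideal ⇒ P_in = P_out, so I_p = P_out/V_p = 256.82/220 = 1.17 A.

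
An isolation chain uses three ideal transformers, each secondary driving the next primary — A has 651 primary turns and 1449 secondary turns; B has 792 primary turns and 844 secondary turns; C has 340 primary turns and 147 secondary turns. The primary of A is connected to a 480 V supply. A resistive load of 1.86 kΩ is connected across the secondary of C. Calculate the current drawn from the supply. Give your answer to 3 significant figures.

I_supply ≈ 0.271 A

After A: V = 480.00 × 1449/651 = 1068.4 V.
After B: V = 1068.4 × 844/792 = 1138.5 V.
After C: V = 1138.5 × 147/340 = 492.25 V.
I_load = 492.25/1860 = 0.26465 A, so P_out = 492.25 × 0.26465 = 130.27 W.
All ideal ⇒ P_in = P_out, so I_supply = 130.27/480 = 0.271 A.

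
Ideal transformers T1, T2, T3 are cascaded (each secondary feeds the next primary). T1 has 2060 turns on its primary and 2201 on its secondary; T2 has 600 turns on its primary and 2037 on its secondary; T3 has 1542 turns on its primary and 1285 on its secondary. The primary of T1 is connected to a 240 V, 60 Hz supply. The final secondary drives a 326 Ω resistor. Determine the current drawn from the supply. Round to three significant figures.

Secondary of T1: V = 240.00 × 2201/2060 = 256.43 V.
Secondary of T2: V = 256.43 × 2037/600 = 870.57 V.
Secondary of T3: V = 870.57 × 1285/1542 = 725.48 V.
I_load = 725.48/326 = 2.2254 A, so P_out = 725.48 × 2.2254 = 1614.5 W.
All ideal ⇒ P_in = P_out, so I_supply = 1614.5/240 = 6.73 A.

I_supply ≈ 6.73 A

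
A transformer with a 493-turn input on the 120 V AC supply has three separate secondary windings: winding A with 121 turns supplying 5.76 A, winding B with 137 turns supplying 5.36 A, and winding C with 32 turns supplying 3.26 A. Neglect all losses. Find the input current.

I_in ≈ 3.11 A

V_A = 120 × 121/493 = 29.452 V; V_B = 120 × 137/493 = 33.347 V; V_C = 120 × 32/493 = 7.7890 V.
P_out = V_A I_A + V_B I_B + V_C I_C = 29.452×5.76 + 33.347×5.36 + 7.7890×3.26 = 169.65 + 178.74 + 25.392 = 373.78 W.
Ideal ⇒ P_in = P_out, so I_in = P_out/V_in = 373.78/120 = 3.11 A.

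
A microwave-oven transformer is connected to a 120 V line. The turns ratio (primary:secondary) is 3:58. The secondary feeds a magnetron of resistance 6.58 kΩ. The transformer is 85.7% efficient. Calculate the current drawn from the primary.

I_p ≈ 7.95 A

V_s = 120 × 58/3 = 2320.0 V.
I_s = V_s/R = 2320.0/6580 = 0.35258 A.
P_out = V_s I_s = 2320.0 × 0.35258 = 817.99 W.
P_in = P_out/η = 817.99/0.857 = 954.49 W.
I_p = P_in/V_p = 954.49/120 = 7.95 A.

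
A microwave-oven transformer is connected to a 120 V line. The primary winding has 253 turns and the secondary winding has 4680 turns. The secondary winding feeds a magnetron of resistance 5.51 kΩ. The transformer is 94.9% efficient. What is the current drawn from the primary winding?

I_p ≈ 7.85 A

V_s = 120 × 4680/253 = 2219.8 V.
I_s = V_s/R = 2219.8/5510 = 0.40286 A.
P_out = V_s I_s = 2219.8 × 0.40286 = 894.26 W.
P_in = P_out/η = 894.26/0.949 = 942.31 W.
I_p = P_in/V_p = 942.31/120 = 7.85 A.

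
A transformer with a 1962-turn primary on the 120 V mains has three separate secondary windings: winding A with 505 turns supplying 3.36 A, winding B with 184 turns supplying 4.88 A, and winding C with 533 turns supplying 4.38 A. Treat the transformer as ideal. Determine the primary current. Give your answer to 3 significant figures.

I_p ≈ 2.51 A

V_A = 120 × 505/1962 = 30.887 V; V_B = 120 × 184/1962 = 11.254 V; V_C = 120 × 533/1962 = 32.599 V.
P_out = V_A I_A + V_B I_B + V_C I_C = 30.887×3.36 + 11.254×4.88 + 32.599×4.38 = 103.78 + 54.919 + 142.79 = 301.48 W.
Ideal ⇒ P_in = P_out, so I_p = P_out/V_p = 301.48/120 = 2.51 A.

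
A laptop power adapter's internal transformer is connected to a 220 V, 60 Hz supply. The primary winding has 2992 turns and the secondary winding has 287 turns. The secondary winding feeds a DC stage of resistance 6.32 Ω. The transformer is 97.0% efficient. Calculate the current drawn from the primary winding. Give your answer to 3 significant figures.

V_s = 220 × 287/2992 = 21.103 V.
I_s = V_s/R = 21.103/6.32 = 3.3391 A.
P_out = V_s I_s = 21.103 × 3.3391 = 70.464 W.
P_in = P_out/η = 70.464/0.970 = 72.644 W.
I_p = P_in/V_p = 72.644/220 = 0.330 A.

I_p ≈ 0.330 A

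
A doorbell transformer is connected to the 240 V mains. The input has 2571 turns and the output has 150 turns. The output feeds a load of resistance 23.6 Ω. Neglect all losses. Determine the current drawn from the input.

I_in ≈ 0.0346 A

V_out = V_in × N_out/N_in = 240 × 150/2571 = 14.002 V.
I_out = V_out/R = 14.002/23.6 = 0.59332 A.
For an ideal transformer I_in N_in = I_out N_out, so I_in = 0.59332 × 150/2571 = 0.0346 A.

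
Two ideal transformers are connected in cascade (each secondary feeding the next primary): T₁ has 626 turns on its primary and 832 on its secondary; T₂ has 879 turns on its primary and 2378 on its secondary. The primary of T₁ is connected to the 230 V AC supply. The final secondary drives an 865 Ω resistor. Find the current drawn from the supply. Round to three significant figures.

I_supply ≈ 3.44 A

Secondary of T₁: V = 230.00 × 832/626 = 305.69 V.
Secondary of T₂: V = 305.69 × 2378/879 = 826.99 V.
I_load = 826.99/865 = 0.95606 A, so P_out = 826.99 × 0.95606 = 790.65 W.
All ideal ⇒ P_in = P_out, so I_supply = 790.65/230 = 3.44 A.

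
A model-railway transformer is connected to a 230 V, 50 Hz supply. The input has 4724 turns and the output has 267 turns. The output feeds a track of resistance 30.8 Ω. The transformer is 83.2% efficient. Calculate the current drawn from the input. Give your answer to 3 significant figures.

I_in ≈ 0.0287 A

V_out = 230 × 267/4724 = 13.000 V.
I_out = V_out/R = 13.000/30.8 = 0.42206 A.
P_out = V_out I_out = 13.000 × 0.42206 = 5.4867 W.
P_in = P_out/η = 5.4867/0.832 = 6.5945 W.
I_in = P_in/V_in = 6.5945/230 = 0.0287 A.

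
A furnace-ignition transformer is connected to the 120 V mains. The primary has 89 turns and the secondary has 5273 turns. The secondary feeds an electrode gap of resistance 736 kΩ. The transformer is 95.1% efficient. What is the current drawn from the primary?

I_p ≈ 0.602 A

V_s = 120 × 5273/89 = 7109.7 V.
I_s = V_s/R = 7109.7/736000 = 0.0096599 A.
P_out = V_s I_s = 7109.7 × 0.0096599 = 68.678 W.
P_in = P_out/η = 68.678/0.951 = 72.217 W.
I_p = P_in/V_p = 72.217/120 = 0.602 A.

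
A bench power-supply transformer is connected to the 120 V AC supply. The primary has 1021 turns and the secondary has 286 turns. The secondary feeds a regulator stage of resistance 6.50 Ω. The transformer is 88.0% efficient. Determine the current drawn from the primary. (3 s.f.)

V_s = 120 × 286/1021 = 33.614 V.
I_s = V_s/R = 33.614/6.50 = 5.1714 A.
P_out = V_s I_s = 33.614 × 5.1714 = 173.83 W.
P_in = P_out/η = 173.83/0.880 = 197.54 W.
I_p = P_in/V_p = 197.54/120 = 1.65 A.

I_p ≈ 1.65 A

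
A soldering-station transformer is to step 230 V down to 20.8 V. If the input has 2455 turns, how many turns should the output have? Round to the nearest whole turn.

N_out/N_in = V_out/V_in, so N_out = 2455 × 20.8/230 = 222.0 ≈ 222 turns.

N_out = 222 turns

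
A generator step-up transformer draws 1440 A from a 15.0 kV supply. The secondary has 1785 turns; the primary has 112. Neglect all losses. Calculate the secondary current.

I_s/I_p = N_p/N_s, so I_s = 1440 × 112/1785 = 90.4 A.

I_s ≈ 90.4 A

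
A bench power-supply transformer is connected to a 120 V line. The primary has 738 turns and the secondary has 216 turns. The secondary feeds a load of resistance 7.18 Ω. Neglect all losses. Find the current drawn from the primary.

I_p ≈ 1.43 A

V_s = V_p × N_s/N_p = 120 × 216/738 = 35.122 V.
I_s = V_s/R = 35.122/7.18 = 4.8916 A.
For an ideal transformer I_p N_p = I_s N_s, so I_p = 4.8916 × 216/738 = 1.43 A.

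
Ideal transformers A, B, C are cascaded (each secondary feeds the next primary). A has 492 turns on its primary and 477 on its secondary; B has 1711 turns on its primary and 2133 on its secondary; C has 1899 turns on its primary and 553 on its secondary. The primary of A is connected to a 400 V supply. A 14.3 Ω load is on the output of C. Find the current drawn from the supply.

I_supply ≈ 3.47 A

Secondary of A: V = 400.00 × 477/492 = 387.80 V.
Secondary of B: V = 387.80 × 2133/1711 = 483.45 V.
Secondary of C: V = 483.45 × 553/1899 = 140.78 V.
I_load = 140.78/14.3 = 9.8451 A, so P_out = 140.78 × 9.8451 = 1386.0 W.
All ideal ⇒ P_in = P_out, so I_supply = 1386.0/400 = 3.47 A.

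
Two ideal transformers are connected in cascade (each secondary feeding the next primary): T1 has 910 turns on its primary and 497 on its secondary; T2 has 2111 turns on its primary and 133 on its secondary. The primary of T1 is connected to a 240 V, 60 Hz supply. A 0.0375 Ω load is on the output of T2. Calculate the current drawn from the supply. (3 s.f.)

After T1: V = 240.00 × 497/910 = 131.08 V.
After T2: V = 131.08 × 133/2111 = 8.2583 V.
I_load = 8.2583/0.0375 = 220.22 A, so P_out = 8.2583 × 220.22 = 1818.6 W.
All ideal ⇒ P_in = P_out, so I_supply = 1818.6/240 = 7.58 A.

I_supply ≈ 7.58 A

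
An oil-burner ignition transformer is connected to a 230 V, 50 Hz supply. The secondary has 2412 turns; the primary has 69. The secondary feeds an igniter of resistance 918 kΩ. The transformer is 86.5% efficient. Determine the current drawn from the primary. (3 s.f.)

I_p ≈ 0.354 A

V_s = 230 × 2412/69 = 8040.0 V.
I_s = V_s/R = 8040.0/918000 = 0.0087582 A.
P_out = V_s I_s = 8040.0 × 0.0087582 = 70.416 W.
P_in = P_out/η = 70.416/0.865 = 81.405 W.
I_p = P_in/V_p = 81.405/230 = 0.354 A.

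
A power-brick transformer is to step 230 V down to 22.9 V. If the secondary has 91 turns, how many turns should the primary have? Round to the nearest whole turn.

N_p = 914 turns

N_p/N_s = V_p/V_s, so N_p = 91 × 230/22.9 = 914.0 ≈ 914 turns.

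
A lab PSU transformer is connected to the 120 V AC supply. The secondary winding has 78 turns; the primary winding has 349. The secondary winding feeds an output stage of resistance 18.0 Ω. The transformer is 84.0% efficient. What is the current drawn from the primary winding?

I_p ≈ 0.396 A

V_s = 120 × 78/349 = 26.819 V.
I_s = V_s/R = 26.819/18.0 = 1.4900 A.
P_out = V_s I_s = 26.819 × 1.4900 = 39.960 W.
P_in = P_out/η = 39.960/0.840 = 47.572 W.
I_p = P_in/V_p = 47.572/120 = 0.396 A.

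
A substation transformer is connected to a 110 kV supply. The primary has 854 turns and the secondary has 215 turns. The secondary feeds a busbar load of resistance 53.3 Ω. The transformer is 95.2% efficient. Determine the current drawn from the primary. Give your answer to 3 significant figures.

I_p ≈ 137 A

V_s = 110000 × 215/854 = 27693 V.
I_s = V_s/R = 27693/53.3 = 519.57 A.
P_out = V_s I_s = 27693 × 519.57 = 1.4389×10^7 W.
P_in = P_out/η = 1.4389×10^7/0.952 = 1.5114×10^7 W.
I_p = P_in/V_p = 1.5114×10^7/110000 = 137 A.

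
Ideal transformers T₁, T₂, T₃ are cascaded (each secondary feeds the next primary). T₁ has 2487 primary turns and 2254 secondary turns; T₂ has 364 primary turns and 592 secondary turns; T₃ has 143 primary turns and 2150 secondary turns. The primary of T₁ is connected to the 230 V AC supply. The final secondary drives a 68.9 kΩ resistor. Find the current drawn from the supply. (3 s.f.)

Secondary of T₁: V = 230.00 × 2254/2487 = 208.45 V.
Secondary of T₂: V = 208.45 × 592/364 = 339.02 V.
Secondary of T₃: V = 339.02 × 2150/143 = 5097.2 V.
I_load = 5097.2/68900 = 0.073979 A, so P_out = 5097.2 × 0.073979 = 377.08 W.
All ideal ⇒ P_in = P_out, so I_supply = 377.08/230 = 1.64 A.

I_supply ≈ 1.64 A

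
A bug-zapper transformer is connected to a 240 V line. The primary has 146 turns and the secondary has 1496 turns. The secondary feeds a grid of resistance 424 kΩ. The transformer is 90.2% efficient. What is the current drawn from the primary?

I_p ≈ 0.0659 A

V_s = 240 × 1496/146 = 2459.2 V.
I_s = V_s/R = 2459.2/424000 = 0.0057999 A.
P_out = V_s I_s = 2459.2 × 0.0057999 = 14.263 W.
P_in = P_out/η = 14.263/0.902 = 15.813 W.
I_p = P_in/V_p = 15.813/240 = 0.0659 A.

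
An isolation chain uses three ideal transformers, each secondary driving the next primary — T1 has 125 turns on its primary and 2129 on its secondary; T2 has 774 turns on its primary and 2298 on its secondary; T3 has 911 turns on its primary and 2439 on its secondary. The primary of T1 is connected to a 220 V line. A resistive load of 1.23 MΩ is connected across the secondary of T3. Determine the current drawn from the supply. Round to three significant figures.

I_supply ≈ 3.28 A

After T1: V = 220.00 × 2129/125 = 3747.0 V.
After T2: V = 3747.0 × 2298/774 = 11125 V.
After T3: V = 11125 × 2439/911 = 29785 V.
I_load = 29785/(1.23×10^6) = 0.024215 A, so P_out = 29785 × 0.024215 = 721.23 W.
All ideal ⇒ P_in = P_out, so I_supply = 721.23/220 = 3.28 A.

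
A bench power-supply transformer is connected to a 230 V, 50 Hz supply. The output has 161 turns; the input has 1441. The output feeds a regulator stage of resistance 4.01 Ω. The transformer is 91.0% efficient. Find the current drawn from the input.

I_in ≈ 0.787 A

V_out = 230 × 161/1441 = 25.697 V.
I_out = V_out/R = 25.697/4.01 = 6.4083 A.
P_out = V_out I_out = 25.697 × 6.4083 = 164.68 W.
P_in = P_out/η = 164.68/0.910 = 180.96 W.
I_in = P_in/V_in = 180.96/230 = 0.787 A.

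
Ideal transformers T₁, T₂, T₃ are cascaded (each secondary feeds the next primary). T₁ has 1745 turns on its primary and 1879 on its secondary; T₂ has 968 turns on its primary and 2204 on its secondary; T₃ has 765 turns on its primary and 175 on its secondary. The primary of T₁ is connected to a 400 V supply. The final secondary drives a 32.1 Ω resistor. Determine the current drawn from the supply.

I_supply ≈ 3.92 A

Secondary of T₁: V = 400.00 × 1879/1745 = 430.72 V.
Secondary of T₂: V = 430.72 × 2204/968 = 980.68 V.
Secondary of T₃: V = 980.68 × 175/765 = 224.34 V.
I_load = 224.34/32.1 = 6.9887 A, so P_out = 224.34 × 6.9887 = 1567.8 W.
All ideal ⇒ P_in = P_out, so I_supply = 1567.8/400 = 3.92 A.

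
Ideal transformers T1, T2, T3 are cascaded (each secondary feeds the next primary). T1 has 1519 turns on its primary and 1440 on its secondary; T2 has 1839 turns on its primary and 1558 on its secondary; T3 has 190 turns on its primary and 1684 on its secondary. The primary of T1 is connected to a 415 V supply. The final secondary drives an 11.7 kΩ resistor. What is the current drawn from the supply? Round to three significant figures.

I_supply ≈ 1.80 A

After T1: V = 415.00 × 1440/1519 = 393.42 V.
After T2: V = 393.42 × 1558/1839 = 333.30 V.
After T3: V = 333.30 × 1684/190 = 2954.1 V.
I_load = 2954.1/11700 = 0.25249 A, so P_out = 2954.1 × 0.25249 = 745.88 W.
All ideal ⇒ P_in = P_out, so I_supply = 745.88/415 = 1.80 A.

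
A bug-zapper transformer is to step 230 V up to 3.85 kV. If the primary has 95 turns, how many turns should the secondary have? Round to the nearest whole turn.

N_s/N_p = V_s/V_p, so N_s = 95 × 3850/230 = 1590.2 ≈ 1590 turns.

N_s = 1590 turns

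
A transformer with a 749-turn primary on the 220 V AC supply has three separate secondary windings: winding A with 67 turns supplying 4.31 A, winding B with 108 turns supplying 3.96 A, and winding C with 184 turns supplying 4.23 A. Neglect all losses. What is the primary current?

I_p ≈ 2.00 A

V_A = 220 × 67/749 = 19.680 V; V_B = 220 × 108/749 = 31.722 V; V_C = 220 × 184/749 = 54.045 V.
P_out = V_A I_A + V_B I_B + V_C I_C = 19.680×4.31 + 31.722×3.96 + 54.045×4.23 = 84.819 + 125.62 + 228.61 = 439.05 W.
Ideal ⇒ P_in = P_out, so I_p = P_out/V_p = 439.05/220 = 2.00 A.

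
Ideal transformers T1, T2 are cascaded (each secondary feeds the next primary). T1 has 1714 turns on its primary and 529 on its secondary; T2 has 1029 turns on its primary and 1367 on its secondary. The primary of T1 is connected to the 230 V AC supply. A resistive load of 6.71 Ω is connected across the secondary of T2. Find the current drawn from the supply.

Secondary of T1: V = 230.00 × 529/1714 = 70.986 V.
Secondary of T2: V = 70.986 × 1367/1029 = 94.303 V.
I_load = 94.303/6.71 = 14.054 A, so P_out = 94.303 × 14.054 = 1325.3 W.
All ideal ⇒ P_in = P_out, so I_supply = 1325.3/230 = 5.76 A.

I_supply ≈ 5.76 A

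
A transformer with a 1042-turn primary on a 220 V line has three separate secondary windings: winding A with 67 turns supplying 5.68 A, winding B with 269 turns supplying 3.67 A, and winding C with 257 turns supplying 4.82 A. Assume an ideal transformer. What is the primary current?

V_A = 220 × 67/1042 = 14.146 V; V_B = 220 × 269/1042 = 56.795 V; V_C = 220 × 257/1042 = 54.261 V.
P_out = V_A I_A + V_B I_B + V_C I_C = 14.146×5.68 + 56.795×3.67 + 54.261×4.82 = 80.349 + 208.44 + 261.54 = 550.32 W.
Ideal ⇒ P_in = P_out, so I_p = P_out/V_p = 550.32/220 = 2.50 A.

I_p ≈ 2.50 A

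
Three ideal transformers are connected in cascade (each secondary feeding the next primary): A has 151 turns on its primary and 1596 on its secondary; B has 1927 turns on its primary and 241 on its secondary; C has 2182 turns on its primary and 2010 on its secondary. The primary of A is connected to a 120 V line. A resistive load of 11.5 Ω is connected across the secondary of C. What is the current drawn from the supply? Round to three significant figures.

After A: V = 120.00 × 1596/151 = 1268.3 V.
After B: V = 1268.3 × 241/1927 = 158.63 V.
After C: V = 158.63 × 2010/2182 = 146.12 V.
I_load = 146.12/11.5 = 12.706 A, so P_out = 146.12 × 12.706 = 1856.6 W.
All ideal ⇒ P_in = P_out, so I_supply = 1856.6/120 = 15.5 A.

I_supply ≈ 15.5 A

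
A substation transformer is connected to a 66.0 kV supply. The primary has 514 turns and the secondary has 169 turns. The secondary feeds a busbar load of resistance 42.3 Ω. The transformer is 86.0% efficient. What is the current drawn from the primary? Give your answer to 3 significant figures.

V_s = 66000 × 169/514 = 21700 V.
I_s = V_s/R = 21700/42.3 = 513.01 A.
P_out = V_s I_s = 21700 × 513.01 = 1.1133×10^7 W.
P_in = P_out/η = 1.1133×10^7/0.860 = 1.2945×10^7 W.
I_p = P_in/V_p = 1.2945×10^7/66000 = 196 A.

I_p ≈ 196 A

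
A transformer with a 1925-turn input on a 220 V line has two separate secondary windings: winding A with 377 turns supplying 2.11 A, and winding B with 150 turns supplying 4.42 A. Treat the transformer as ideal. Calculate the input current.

V_A = 220 × 377/1925 = 43.086 V; V_B = 220 × 150/1925 = 17.143 V.
P_out = V_A I_A + V_B I_B = 43.086×2.11 + 17.143×4.42 = 90.911 + 75.771 = 166.68 W.
Ideal ⇒ P_in = P_out, so I_in = P_out/V_in = 166.68/220 = 0.758 A.

I_in ≈ 0.758 A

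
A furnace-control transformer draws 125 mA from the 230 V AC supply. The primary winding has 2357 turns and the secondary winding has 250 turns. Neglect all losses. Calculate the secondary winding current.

I_s/I_p = N_p/N_s, so I_s = 0.125 × 2357/250 = 1.18 A.

I_s ≈ 1.18 A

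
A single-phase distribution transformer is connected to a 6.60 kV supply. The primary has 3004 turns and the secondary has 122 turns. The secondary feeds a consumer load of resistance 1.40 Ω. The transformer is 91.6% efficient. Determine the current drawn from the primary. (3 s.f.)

V_s = 6600 × 122/3004 = 268.04 V.
I_s = V_s/R = 268.04/1.40 = 191.46 A.
P_out = V_s I_s = 268.04 × 191.46 = 51319 W.
P_in = P_out/η = 51319/0.916 = 56025 W.
I_p = P_in/V_p = 56025/6600 = 8.49 A.

I_p ≈ 8.49 A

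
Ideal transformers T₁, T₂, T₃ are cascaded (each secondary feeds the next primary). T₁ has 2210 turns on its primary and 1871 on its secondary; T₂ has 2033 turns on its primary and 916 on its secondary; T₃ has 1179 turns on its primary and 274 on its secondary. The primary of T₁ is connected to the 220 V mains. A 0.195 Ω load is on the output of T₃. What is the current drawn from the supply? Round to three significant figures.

I_supply ≈ 8.87 A

Secondary of T₁: V = 220.00 × 1871/2210 = 186.25 V.
Secondary of T₂: V = 186.25 × 916/2033 = 83.919 V.
Secondary of T₃: V = 83.919 × 274/1179 = 19.503 V.
I_load = 19.503/0.195 = 100.01 A, so P_out = 19.503 × 100.01 = 1950.6 W.
All ideal ⇒ P_in = P_out, so I_supply = 1950.6/220 = 8.87 A.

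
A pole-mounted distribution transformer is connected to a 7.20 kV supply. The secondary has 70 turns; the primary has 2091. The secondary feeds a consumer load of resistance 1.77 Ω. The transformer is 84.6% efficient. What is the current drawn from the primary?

I_p ≈ 5.39 A

V_s = 7200 × 70/2091 = 241.03 V.
I_s = V_s/R = 241.03/1.77 = 136.18 A.
P_out = V_s I_s = 241.03 × 136.18 = 32823 W.
P_in = P_out/η = 32823/0.846 = 38798 W.
I_p = P_in/V_p = 38798/7200 = 5.39 A.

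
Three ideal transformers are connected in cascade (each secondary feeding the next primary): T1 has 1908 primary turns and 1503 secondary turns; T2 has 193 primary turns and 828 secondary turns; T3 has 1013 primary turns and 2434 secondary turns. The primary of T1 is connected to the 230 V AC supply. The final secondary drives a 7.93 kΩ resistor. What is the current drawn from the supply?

I_supply ≈ 1.91 A

Secondary of T1: V = 230.00 × 1503/1908 = 181.18 V.
Secondary of T2: V = 181.18 × 828/193 = 777.29 V.
Secondary of T3: V = 777.29 × 2434/1013 = 1867.6 V.
I_load = 1867.6/7930 = 0.23552 A, so P_out = 1867.6 × 0.23552 = 439.86 W.
All ideal ⇒ P_in = P_out, so I_supply = 439.86/230 = 1.91 A.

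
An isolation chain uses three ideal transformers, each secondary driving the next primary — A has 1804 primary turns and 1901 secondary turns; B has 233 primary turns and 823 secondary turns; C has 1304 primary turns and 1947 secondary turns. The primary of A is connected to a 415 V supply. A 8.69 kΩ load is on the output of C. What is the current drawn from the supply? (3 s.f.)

After A: V = 415.00 × 1901/1804 = 437.31 V.
After B: V = 437.31 × 823/233 = 1544.7 V.
After C: V = 1544.7 × 1947/1304 = 2306.4 V.
I_load = 2306.4/8690 = 0.26540 A, so P_out = 2306.4 × 0.26540 = 612.11 W.
All ideal ⇒ P_in = P_out, so I_supply = 612.11/415 = 1.47 A.

I_supply ≈ 1.47 A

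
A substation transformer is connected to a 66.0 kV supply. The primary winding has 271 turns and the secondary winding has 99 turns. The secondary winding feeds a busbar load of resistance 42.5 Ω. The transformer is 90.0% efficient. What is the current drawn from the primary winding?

I_p ≈ 230 A

V_s = 66000 × 99/271 = 24111 V.
I_s = V_s/R = 24111/42.5 = 567.31 A.
P_out = V_s I_s = 24111 × 567.31 = 1.3678×10^7 W.
P_in = P_out/η = 1.3678×10^7/0.900 = 1.5198×10^7 W.
I_p = P_in/V_p = 1.5198×10^7/66000 = 230 A.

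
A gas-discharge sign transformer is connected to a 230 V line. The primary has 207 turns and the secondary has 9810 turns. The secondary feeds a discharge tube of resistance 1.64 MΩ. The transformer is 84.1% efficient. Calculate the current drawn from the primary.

V_s = 230 × 9810/207 = 10900 V.
I_s = V_s/R = 10900/(1.64×10^6) = 0.0066463 A.
P_out = V_s I_s = 10900 × 0.0066463 = 72.445 W.
P_in = P_out/η = 72.445/0.841 = 86.142 W.
I_p = P_in/V_p = 86.142/230 = 0.375 A.

I_p ≈ 0.375 A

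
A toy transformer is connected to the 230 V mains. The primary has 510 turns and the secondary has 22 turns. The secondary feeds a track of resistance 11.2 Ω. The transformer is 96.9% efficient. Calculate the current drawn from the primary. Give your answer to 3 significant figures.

V_s = 230 × 22/510 = 9.9216 V.
I_s = V_s/R = 9.9216/11.2 = 0.88585 A.
P_out = V_s I_s = 9.9216 × 0.88585 = 8.7891 W.
P_in = P_out/η = 8.7891/0.969 = 9.0702 W.
I_p = P_in/V_p = 9.0702/230 = 0.0394 A.

I_p ≈ 0.0394 A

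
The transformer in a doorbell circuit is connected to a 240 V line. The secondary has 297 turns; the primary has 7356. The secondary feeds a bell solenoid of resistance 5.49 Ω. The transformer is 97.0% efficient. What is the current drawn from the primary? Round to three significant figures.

I_p ≈ 0.0735 A

V_s = 240 × 297/7356 = 9.6900 V.
I_s = V_s/R = 9.6900/5.49 = 1.7650 A.
P_out = V_s I_s = 9.6900 × 1.7650 = 17.103 W.
P_in = P_out/η = 17.103/0.970 = 17.632 W.
I_p = P_in/V_p = 17.632/240 = 0.0735 A.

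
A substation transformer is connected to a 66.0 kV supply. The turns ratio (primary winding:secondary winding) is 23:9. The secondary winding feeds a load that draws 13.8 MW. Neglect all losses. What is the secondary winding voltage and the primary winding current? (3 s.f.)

V_s = V_p × N_s/N_p = 66000 × 9/23 = 25826 V.
I_s = P/V_s = 1.38×10^7/25826 = 534.34 A.
I_p = I_s × N_s/N_p = 534.34 × 9/23 = 209 A.

V_s ≈ 25800 V, I_p ≈ 209 A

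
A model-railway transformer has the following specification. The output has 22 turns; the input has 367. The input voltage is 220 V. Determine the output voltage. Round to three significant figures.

V_out ≈ 13.2 V

V_out/V_in = N_out/N_in, so V_out = 220 × 22/367 = 13.2 V.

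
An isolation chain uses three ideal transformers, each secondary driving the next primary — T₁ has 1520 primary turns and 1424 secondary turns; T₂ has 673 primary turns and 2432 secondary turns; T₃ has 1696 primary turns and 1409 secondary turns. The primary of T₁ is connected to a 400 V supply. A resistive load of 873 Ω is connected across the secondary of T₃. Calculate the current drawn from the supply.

I_supply ≈ 3.62 A

After T₁: V = 400.00 × 1424/1520 = 374.74 V.
After T₂: V = 374.74 × 2432/673 = 1354.2 V.
After T₃: V = 1354.2 × 1409/1696 = 1125.0 V.
I_load = 1125.0/873 = 1.2887 A, so P_out = 1125.0 × 1.2887 = 1449.8 W.
All ideal ⇒ P_in = P_out, so I_supply = 1449.8/400 = 3.62 A.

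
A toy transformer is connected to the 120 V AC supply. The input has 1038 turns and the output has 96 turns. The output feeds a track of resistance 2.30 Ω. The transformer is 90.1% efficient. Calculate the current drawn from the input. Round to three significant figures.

I_in ≈ 0.495 A

V_out = 120 × 96/1038 = 11.098 V.
I_out = V_out/R = 11.098/2.30 = 4.8253 A.
P_out = V_out I_out = 11.098 × 4.8253 = 53.553 W.
P_in = P_out/η = 53.553/0.901 = 59.437 W.
I_in = P_in/V_in = 59.437/120 = 0.495 A.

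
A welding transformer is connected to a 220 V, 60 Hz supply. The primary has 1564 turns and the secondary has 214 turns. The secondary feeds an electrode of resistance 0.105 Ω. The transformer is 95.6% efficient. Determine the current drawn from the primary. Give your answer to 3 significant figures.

V_s = 220 × 214/1564 = 30.102 V.
I_s = V_s/R = 30.102/0.105 = 286.69 A.
P_out = V_s I_s = 30.102 × 286.69 = 8630.0 W.
P_in = P_out/η = 8630.0/0.956 = 9027.2 W.
I_p = P_in/V_p = 9027.2/220 = 41.0 A.

I_p ≈ 41.0 A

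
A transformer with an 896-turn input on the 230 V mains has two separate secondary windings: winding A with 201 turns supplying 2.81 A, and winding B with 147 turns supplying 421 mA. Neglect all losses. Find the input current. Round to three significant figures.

I_in ≈ 0.699 A

V_A = 230 × 201/896 = 51.596 V; V_B = 230 × 147/896 = 37.734 V.
P_out = V_A I_A + V_B I_B = 51.596×2.81 + 37.734×0.421 = 144.98 + 15.886 = 160.87 W.
Ideal ⇒ P_in = P_out, so I_in = P_out/V_in = 160.87/230 = 0.699 A.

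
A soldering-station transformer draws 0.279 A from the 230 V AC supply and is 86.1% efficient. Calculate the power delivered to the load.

P_out ≈ 55.3 W

P_in = V_in I_in = 230 × 0.279 = 64.170 W.
P_out = η P_in = 0.861 × 64.170 = 55.3 W.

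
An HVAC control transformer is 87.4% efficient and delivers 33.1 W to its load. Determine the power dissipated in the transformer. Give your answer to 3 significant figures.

P_in = P_out/η = 33.1/0.874 = 37.8719 W.
P_loss = P_in − P_out = 37.8719 − 33.1 = 4.77 W.

P_loss ≈ 4.77 W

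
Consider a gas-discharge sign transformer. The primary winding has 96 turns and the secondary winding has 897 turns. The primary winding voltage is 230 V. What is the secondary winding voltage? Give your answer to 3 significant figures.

V_s/V_p = N_s/N_p, so V_s = 230 × 897/96 = 2150 V.

V_s ≈ 2150 V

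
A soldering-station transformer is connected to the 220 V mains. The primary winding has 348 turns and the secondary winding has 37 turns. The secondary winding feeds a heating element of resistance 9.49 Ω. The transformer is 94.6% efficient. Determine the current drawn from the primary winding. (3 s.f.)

I_p ≈ 0.277 A

V_s = 220 × 37/348 = 23.391 V.
I_s = V_s/R = 23.391/9.49 = 2.4648 A.
P_out = V_s I_s = 23.391 × 2.4648 = 57.653 W.
P_in = P_out/η = 57.653/0.946 = 60.944 W.
I_p = P_in/V_p = 60.944/220 = 0.277 A.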